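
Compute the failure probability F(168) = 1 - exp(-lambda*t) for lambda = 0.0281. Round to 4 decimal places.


lambda = 0.0281, t = 168
lambda * t = 4.7208
exp(-4.7208) = 0.0089
F(t) = 1 - 0.0089
F(t) = 0.9911

0.9911


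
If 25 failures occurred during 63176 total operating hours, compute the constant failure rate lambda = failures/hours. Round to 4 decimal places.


failures = 25
total_hours = 63176
lambda = 25 / 63176
lambda = 0.0004

0.0004


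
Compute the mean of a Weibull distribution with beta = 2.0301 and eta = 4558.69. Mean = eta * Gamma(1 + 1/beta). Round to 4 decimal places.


beta = 2.0301, eta = 4558.69
1/beta = 0.4926
1 + 1/beta = 1.4926
Gamma(1.4926) = 0.886
Mean = 4558.69 * 0.886
Mean = 4039.0451

4039.0451


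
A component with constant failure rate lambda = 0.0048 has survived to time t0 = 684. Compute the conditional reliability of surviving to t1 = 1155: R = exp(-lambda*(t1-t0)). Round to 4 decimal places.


lambda = 0.0048
t0 = 684, t1 = 1155
t1 - t0 = 471
lambda * (t1-t0) = 0.0048 * 471 = 2.2608
R = exp(-2.2608)
R = 0.1043

0.1043


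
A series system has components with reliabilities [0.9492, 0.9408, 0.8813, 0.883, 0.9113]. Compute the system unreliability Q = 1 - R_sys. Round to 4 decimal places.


Components: [0.9492, 0.9408, 0.8813, 0.883, 0.9113]
After component 1: product = 0.9492
After component 2: product = 0.893
After component 3: product = 0.787
After component 4: product = 0.6949
After component 5: product = 0.6333
R_sys = 0.6333
Q = 1 - 0.6333 = 0.3667

0.3667


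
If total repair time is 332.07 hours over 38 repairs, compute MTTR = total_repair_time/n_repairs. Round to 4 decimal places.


total_repair_time = 332.07
n_repairs = 38
MTTR = 332.07 / 38
MTTR = 8.7387

8.7387


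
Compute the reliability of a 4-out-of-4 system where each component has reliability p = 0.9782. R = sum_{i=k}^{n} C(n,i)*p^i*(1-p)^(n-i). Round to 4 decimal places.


k = 4, n = 4, p = 0.9782
i=4: C(4,4)=1 * 0.9782^4 * 0.0218^0 = 0.9156
R = sum of terms = 0.9156

0.9156


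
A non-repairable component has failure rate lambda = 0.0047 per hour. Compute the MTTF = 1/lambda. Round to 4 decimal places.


lambda = 0.0047
MTTF = 1 / 0.0047
MTTF = 212.766

212.766


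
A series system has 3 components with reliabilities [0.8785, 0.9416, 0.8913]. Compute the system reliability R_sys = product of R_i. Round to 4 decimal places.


Components: [0.8785, 0.9416, 0.8913]
After component 1 (R=0.8785): product = 0.8785
After component 2 (R=0.9416): product = 0.8272
After component 3 (R=0.8913): product = 0.7373
R_sys = 0.7373

0.7373


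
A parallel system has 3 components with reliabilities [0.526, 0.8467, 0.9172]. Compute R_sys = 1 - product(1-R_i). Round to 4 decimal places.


Components: [0.526, 0.8467, 0.9172]
(1 - 0.526) = 0.474, running product = 0.474
(1 - 0.8467) = 0.1533, running product = 0.0727
(1 - 0.9172) = 0.0828, running product = 0.006
Product of (1-R_i) = 0.006
R_sys = 1 - 0.006 = 0.994

0.994


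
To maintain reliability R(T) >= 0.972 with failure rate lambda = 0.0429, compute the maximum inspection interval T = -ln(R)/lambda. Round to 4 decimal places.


R_target = 0.972
lambda = 0.0429
-ln(0.972) = 0.0284
T = 0.0284 / 0.0429
T = 0.662

0.662


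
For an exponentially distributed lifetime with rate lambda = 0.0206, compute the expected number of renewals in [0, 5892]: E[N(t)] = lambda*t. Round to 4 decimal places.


lambda = 0.0206
t = 5892
E[N(t)] = lambda * t
E[N(t)] = 0.0206 * 5892
E[N(t)] = 121.3752

121.3752


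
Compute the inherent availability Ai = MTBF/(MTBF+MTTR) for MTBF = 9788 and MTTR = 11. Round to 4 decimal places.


MTBF = 9788
MTTR = 11
MTBF + MTTR = 9799
Ai = 9788 / 9799
Ai = 0.9989

0.9989


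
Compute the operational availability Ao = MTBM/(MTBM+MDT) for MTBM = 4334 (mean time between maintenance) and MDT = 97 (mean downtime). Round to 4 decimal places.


MTBM = 4334
MDT = 97
MTBM + MDT = 4431
Ao = 4334 / 4431
Ao = 0.9781

0.9781


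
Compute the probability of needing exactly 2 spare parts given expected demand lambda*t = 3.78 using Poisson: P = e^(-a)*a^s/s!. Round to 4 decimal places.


a = 3.78, s = 2
e^(-a) = e^(-3.78) = 0.0228
a^s = 3.78^2 = 14.2884
s! = 2
P = 0.0228 * 14.2884 / 2
P = 0.163

0.163


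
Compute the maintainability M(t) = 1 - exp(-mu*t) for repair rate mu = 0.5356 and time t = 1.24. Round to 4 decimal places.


mu = 0.5356, t = 1.24
mu * t = 0.5356 * 1.24 = 0.6641
exp(-0.6641) = 0.5147
M(t) = 1 - 0.5147
M(t) = 0.4853

0.4853


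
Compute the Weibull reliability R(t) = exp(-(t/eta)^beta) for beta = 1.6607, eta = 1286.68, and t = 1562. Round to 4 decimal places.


beta = 1.6607, eta = 1286.68, t = 1562
t/eta = 1562 / 1286.68 = 1.214
(t/eta)^beta = 1.214^1.6607 = 1.3799
R(t) = exp(-1.3799)
R(t) = 0.2516

0.2516


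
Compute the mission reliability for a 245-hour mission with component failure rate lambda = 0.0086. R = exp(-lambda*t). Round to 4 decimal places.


lambda = 0.0086
mission_time = 245
lambda * t = 0.0086 * 245 = 2.107
R = exp(-2.107)
R = 0.1216

0.1216


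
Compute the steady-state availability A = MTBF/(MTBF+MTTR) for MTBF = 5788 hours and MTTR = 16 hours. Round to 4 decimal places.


MTBF = 5788
MTTR = 16
MTBF + MTTR = 5804
A = 5788 / 5804
A = 0.9972

0.9972


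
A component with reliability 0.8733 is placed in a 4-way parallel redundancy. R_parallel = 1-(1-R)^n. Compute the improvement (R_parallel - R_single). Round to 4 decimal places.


R_single = 0.8733, n = 4
1 - R_single = 0.1267
(1 - R_single)^n = 0.1267^4 = 0.0003
R_parallel = 1 - 0.0003 = 0.9997
Improvement = 0.9997 - 0.8733
Improvement = 0.1264

0.1264


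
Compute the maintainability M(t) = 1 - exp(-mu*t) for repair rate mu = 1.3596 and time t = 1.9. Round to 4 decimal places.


mu = 1.3596, t = 1.9
mu * t = 1.3596 * 1.9 = 2.5832
exp(-2.5832) = 0.0755
M(t) = 1 - 0.0755
M(t) = 0.9245

0.9245


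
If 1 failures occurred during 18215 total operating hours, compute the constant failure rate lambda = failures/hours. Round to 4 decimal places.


failures = 1
total_hours = 18215
lambda = 1 / 18215
lambda = 0.0001

0.0001


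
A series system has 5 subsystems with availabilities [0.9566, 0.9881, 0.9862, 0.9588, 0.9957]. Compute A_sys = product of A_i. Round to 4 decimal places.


Subsystems: [0.9566, 0.9881, 0.9862, 0.9588, 0.9957]
After subsystem 1 (A=0.9566): product = 0.9566
After subsystem 2 (A=0.9881): product = 0.9452
After subsystem 3 (A=0.9862): product = 0.9322
After subsystem 4 (A=0.9588): product = 0.8938
After subsystem 5 (A=0.9957): product = 0.8899
A_sys = 0.8899

0.8899


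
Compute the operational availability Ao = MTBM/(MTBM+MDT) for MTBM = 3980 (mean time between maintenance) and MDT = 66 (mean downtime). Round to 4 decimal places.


MTBM = 3980
MDT = 66
MTBM + MDT = 4046
Ao = 3980 / 4046
Ao = 0.9837

0.9837


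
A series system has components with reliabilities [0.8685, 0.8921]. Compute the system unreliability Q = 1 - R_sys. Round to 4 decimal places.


Components: [0.8685, 0.8921]
After component 1: product = 0.8685
After component 2: product = 0.7748
R_sys = 0.7748
Q = 1 - 0.7748 = 0.2252

0.2252


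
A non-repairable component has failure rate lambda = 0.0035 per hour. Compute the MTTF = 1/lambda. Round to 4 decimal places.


lambda = 0.0035
MTTF = 1 / 0.0035
MTTF = 285.7143

285.7143


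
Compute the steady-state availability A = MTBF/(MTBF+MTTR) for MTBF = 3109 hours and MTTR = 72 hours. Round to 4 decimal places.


MTBF = 3109
MTTR = 72
MTBF + MTTR = 3181
A = 3109 / 3181
A = 0.9774

0.9774


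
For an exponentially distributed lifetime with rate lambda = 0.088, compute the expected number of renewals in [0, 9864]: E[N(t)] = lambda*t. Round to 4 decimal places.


lambda = 0.088
t = 9864
E[N(t)] = lambda * t
E[N(t)] = 0.088 * 9864
E[N(t)] = 868.032

868.032


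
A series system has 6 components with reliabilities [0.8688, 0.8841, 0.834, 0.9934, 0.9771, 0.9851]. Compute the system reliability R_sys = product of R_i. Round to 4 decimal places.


Components: [0.8688, 0.8841, 0.834, 0.9934, 0.9771, 0.9851]
After component 1 (R=0.8688): product = 0.8688
After component 2 (R=0.8841): product = 0.7681
After component 3 (R=0.834): product = 0.6406
After component 4 (R=0.9934): product = 0.6364
After component 5 (R=0.9771): product = 0.6218
After component 6 (R=0.9851): product = 0.6125
R_sys = 0.6125

0.6125


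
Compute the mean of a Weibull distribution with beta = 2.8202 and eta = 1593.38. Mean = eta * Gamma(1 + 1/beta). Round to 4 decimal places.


beta = 2.8202, eta = 1593.38
1/beta = 0.3546
1 + 1/beta = 1.3546
Gamma(1.3546) = 0.8907
Mean = 1593.38 * 0.8907
Mean = 1419.2174

1419.2174


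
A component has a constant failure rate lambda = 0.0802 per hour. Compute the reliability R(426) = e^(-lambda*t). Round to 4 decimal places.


lambda = 0.0802
t = 426
lambda * t = 34.1652
R(t) = e^(-34.1652)
R(t) = 0.0

0.0


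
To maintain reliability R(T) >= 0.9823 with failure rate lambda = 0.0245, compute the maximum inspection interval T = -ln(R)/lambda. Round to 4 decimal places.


R_target = 0.9823
lambda = 0.0245
-ln(0.9823) = 0.0179
T = 0.0179 / 0.0245
T = 0.7289

0.7289


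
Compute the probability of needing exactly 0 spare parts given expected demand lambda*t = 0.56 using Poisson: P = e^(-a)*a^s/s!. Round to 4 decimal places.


a = 0.56, s = 0
e^(-a) = e^(-0.56) = 0.5712
a^s = 0.56^0 = 1.0
s! = 1
P = 0.5712 * 1.0 / 1
P = 0.5712

0.5712


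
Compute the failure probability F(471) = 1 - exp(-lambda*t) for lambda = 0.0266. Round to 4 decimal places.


lambda = 0.0266, t = 471
lambda * t = 12.5286
exp(-12.5286) = 0.0
F(t) = 1 - 0.0
F(t) = 1.0

1.0


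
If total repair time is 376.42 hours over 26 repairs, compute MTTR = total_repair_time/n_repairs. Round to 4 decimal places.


total_repair_time = 376.42
n_repairs = 26
MTTR = 376.42 / 26
MTTR = 14.4777

14.4777


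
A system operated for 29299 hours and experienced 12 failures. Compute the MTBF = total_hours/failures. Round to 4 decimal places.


total_hours = 29299
failures = 12
MTBF = 29299 / 12
MTBF = 2441.5833

2441.5833


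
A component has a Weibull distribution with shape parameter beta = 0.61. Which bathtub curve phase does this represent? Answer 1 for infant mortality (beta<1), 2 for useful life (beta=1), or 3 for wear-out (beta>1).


beta = 0.61
Compare beta to 1:
beta < 1 => infant mortality (phase 1)
beta = 1 => useful life (phase 2)
beta > 1 => wear-out (phase 3)
Since beta = 0.61, this is infant mortality (decreasing failure rate)
Phase = 1

1


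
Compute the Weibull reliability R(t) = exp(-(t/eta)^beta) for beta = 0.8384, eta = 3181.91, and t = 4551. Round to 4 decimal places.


beta = 0.8384, eta = 3181.91, t = 4551
t/eta = 4551 / 3181.91 = 1.4303
(t/eta)^beta = 1.4303^0.8384 = 1.3499
R(t) = exp(-1.3499)
R(t) = 0.2593

0.2593


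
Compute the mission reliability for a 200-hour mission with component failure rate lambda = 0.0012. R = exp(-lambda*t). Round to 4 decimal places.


lambda = 0.0012
mission_time = 200
lambda * t = 0.0012 * 200 = 0.24
R = exp(-0.24)
R = 0.7866

0.7866


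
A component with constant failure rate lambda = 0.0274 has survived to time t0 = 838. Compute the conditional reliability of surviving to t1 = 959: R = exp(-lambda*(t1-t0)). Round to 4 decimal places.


lambda = 0.0274
t0 = 838, t1 = 959
t1 - t0 = 121
lambda * (t1-t0) = 0.0274 * 121 = 3.3154
R = exp(-3.3154)
R = 0.0363

0.0363


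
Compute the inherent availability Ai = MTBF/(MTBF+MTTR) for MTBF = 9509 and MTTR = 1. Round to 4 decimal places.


MTBF = 9509
MTTR = 1
MTBF + MTTR = 9510
Ai = 9509 / 9510
Ai = 0.9999

0.9999


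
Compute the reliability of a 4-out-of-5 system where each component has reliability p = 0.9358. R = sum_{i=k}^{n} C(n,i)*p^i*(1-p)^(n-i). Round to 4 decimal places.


k = 4, n = 5, p = 0.9358
i=4: C(5,4)=5 * 0.9358^4 * 0.0642^1 = 0.2462
i=5: C(5,5)=1 * 0.9358^5 * 0.0642^0 = 0.7177
R = sum of terms = 0.9638

0.9638


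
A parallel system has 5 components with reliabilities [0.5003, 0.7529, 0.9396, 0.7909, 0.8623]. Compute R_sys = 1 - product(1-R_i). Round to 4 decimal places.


Components: [0.5003, 0.7529, 0.9396, 0.7909, 0.8623]
(1 - 0.5003) = 0.4997, running product = 0.4997
(1 - 0.7529) = 0.2471, running product = 0.1235
(1 - 0.9396) = 0.0604, running product = 0.0075
(1 - 0.7909) = 0.2091, running product = 0.0016
(1 - 0.8623) = 0.1377, running product = 0.0002
Product of (1-R_i) = 0.0002
R_sys = 1 - 0.0002 = 0.9998

0.9998


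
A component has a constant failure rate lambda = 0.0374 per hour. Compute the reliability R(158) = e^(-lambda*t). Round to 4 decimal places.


lambda = 0.0374
t = 158
lambda * t = 5.9092
R(t) = e^(-5.9092)
R(t) = 0.0027

0.0027


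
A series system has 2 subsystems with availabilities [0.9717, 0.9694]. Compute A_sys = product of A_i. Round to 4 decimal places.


Subsystems: [0.9717, 0.9694]
After subsystem 1 (A=0.9717): product = 0.9717
After subsystem 2 (A=0.9694): product = 0.942
A_sys = 0.942

0.942


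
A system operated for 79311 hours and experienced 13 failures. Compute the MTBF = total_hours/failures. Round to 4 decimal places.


total_hours = 79311
failures = 13
MTBF = 79311 / 13
MTBF = 6100.8462

6100.8462


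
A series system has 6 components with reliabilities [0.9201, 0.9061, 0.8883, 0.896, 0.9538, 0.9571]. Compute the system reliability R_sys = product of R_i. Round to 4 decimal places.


Components: [0.9201, 0.9061, 0.8883, 0.896, 0.9538, 0.9571]
After component 1 (R=0.9201): product = 0.9201
After component 2 (R=0.9061): product = 0.8337
After component 3 (R=0.8883): product = 0.7406
After component 4 (R=0.896): product = 0.6636
After component 5 (R=0.9538): product = 0.6329
After component 6 (R=0.9571): product = 0.6058
R_sys = 0.6058

0.6058


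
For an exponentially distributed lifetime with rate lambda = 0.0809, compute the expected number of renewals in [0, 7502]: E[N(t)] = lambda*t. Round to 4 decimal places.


lambda = 0.0809
t = 7502
E[N(t)] = lambda * t
E[N(t)] = 0.0809 * 7502
E[N(t)] = 606.9118

606.9118


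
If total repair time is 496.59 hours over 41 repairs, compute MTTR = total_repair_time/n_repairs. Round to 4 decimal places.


total_repair_time = 496.59
n_repairs = 41
MTTR = 496.59 / 41
MTTR = 12.112

12.112


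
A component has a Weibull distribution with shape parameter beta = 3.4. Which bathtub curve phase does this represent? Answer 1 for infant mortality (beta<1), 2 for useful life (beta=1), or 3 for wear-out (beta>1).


beta = 3.4
Compare beta to 1:
beta < 1 => infant mortality (phase 1)
beta = 1 => useful life (phase 2)
beta > 1 => wear-out (phase 3)
Since beta = 3.4, this is wear-out (increasing failure rate)
Phase = 3

3


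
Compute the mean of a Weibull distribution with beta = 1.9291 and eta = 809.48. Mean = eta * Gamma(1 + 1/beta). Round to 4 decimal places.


beta = 1.9291, eta = 809.48
1/beta = 0.5184
1 + 1/beta = 1.5184
Gamma(1.5184) = 0.887
Mean = 809.48 * 0.887
Mean = 717.9769

717.9769


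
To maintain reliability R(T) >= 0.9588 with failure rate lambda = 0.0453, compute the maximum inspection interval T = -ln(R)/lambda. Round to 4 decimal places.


R_target = 0.9588
lambda = 0.0453
-ln(0.9588) = 0.0421
T = 0.0421 / 0.0453
T = 0.9288

0.9288


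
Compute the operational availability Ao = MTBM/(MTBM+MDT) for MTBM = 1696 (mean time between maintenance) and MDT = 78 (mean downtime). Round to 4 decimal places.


MTBM = 1696
MDT = 78
MTBM + MDT = 1774
Ao = 1696 / 1774
Ao = 0.956

0.956


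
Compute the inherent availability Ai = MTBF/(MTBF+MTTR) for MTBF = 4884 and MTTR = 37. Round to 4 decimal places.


MTBF = 4884
MTTR = 37
MTBF + MTTR = 4921
Ai = 4884 / 4921
Ai = 0.9925

0.9925


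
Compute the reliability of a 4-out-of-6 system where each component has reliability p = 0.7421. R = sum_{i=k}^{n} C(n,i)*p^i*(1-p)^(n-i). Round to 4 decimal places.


k = 4, n = 6, p = 0.7421
i=4: C(6,4)=15 * 0.7421^4 * 0.2579^2 = 0.3026
i=5: C(6,5)=6 * 0.7421^5 * 0.2579^1 = 0.3483
i=6: C(6,6)=1 * 0.7421^6 * 0.2579^0 = 0.167
R = sum of terms = 0.8179

0.8179


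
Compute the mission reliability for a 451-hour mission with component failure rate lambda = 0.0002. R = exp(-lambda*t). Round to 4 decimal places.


lambda = 0.0002
mission_time = 451
lambda * t = 0.0002 * 451 = 0.0902
R = exp(-0.0902)
R = 0.9137

0.9137


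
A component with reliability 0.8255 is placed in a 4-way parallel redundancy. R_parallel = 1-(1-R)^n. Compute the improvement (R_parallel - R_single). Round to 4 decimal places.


R_single = 0.8255, n = 4
1 - R_single = 0.1745
(1 - R_single)^n = 0.1745^4 = 0.0009
R_parallel = 1 - 0.0009 = 0.9991
Improvement = 0.9991 - 0.8255
Improvement = 0.1736

0.1736


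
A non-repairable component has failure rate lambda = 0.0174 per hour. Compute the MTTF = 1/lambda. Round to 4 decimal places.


lambda = 0.0174
MTTF = 1 / 0.0174
MTTF = 57.4713

57.4713


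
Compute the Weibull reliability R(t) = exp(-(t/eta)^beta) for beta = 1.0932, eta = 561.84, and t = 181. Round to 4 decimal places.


beta = 1.0932, eta = 561.84, t = 181
t/eta = 181 / 561.84 = 0.3222
(t/eta)^beta = 0.3222^1.0932 = 0.2899
R(t) = exp(-0.2899)
R(t) = 0.7484

0.7484


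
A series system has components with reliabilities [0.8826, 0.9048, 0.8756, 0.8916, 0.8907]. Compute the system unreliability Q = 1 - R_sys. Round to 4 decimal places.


Components: [0.8826, 0.9048, 0.8756, 0.8916, 0.8907]
After component 1: product = 0.8826
After component 2: product = 0.7986
After component 3: product = 0.6992
After component 4: product = 0.6234
After component 5: product = 0.5553
R_sys = 0.5553
Q = 1 - 0.5553 = 0.4447

0.4447


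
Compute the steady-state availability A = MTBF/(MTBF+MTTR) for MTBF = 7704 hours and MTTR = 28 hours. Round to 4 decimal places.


MTBF = 7704
MTTR = 28
MTBF + MTTR = 7732
A = 7704 / 7732
A = 0.9964

0.9964


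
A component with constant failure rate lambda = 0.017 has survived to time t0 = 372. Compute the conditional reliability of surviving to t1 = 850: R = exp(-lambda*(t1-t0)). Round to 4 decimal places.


lambda = 0.017
t0 = 372, t1 = 850
t1 - t0 = 478
lambda * (t1-t0) = 0.017 * 478 = 8.126
R = exp(-8.126)
R = 0.0003

0.0003


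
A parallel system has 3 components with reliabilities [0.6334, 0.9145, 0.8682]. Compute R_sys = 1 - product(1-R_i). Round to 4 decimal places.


Components: [0.6334, 0.9145, 0.8682]
(1 - 0.6334) = 0.3666, running product = 0.3666
(1 - 0.9145) = 0.0855, running product = 0.0313
(1 - 0.8682) = 0.1318, running product = 0.0041
Product of (1-R_i) = 0.0041
R_sys = 1 - 0.0041 = 0.9959

0.9959


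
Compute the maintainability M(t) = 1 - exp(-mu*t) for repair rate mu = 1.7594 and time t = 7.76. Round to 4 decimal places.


mu = 1.7594, t = 7.76
mu * t = 1.7594 * 7.76 = 13.6529
exp(-13.6529) = 0.0
M(t) = 1 - 0.0
M(t) = 1.0

1.0


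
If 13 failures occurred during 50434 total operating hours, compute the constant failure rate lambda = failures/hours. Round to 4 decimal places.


failures = 13
total_hours = 50434
lambda = 13 / 50434
lambda = 0.0003

0.0003


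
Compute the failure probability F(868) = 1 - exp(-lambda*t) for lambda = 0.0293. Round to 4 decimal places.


lambda = 0.0293, t = 868
lambda * t = 25.4324
exp(-25.4324) = 0.0
F(t) = 1 - 0.0
F(t) = 1.0

1.0


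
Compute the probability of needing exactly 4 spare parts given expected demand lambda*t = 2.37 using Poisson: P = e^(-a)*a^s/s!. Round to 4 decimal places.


a = 2.37, s = 4
e^(-a) = e^(-2.37) = 0.0935
a^s = 2.37^4 = 31.5496
s! = 24
P = 0.0935 * 31.5496 / 24
P = 0.1229

0.1229


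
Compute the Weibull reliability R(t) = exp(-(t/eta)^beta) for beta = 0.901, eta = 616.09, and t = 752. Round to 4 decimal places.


beta = 0.901, eta = 616.09, t = 752
t/eta = 752 / 616.09 = 1.2206
(t/eta)^beta = 1.2206^0.901 = 1.1967
R(t) = exp(-1.1967)
R(t) = 0.3022

0.3022


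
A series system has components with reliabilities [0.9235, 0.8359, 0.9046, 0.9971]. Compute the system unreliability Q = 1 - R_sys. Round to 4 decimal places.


Components: [0.9235, 0.8359, 0.9046, 0.9971]
After component 1: product = 0.9235
After component 2: product = 0.772
After component 3: product = 0.6983
After component 4: product = 0.6963
R_sys = 0.6963
Q = 1 - 0.6963 = 0.3037

0.3037


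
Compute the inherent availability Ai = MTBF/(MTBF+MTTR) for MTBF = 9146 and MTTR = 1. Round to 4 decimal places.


MTBF = 9146
MTTR = 1
MTBF + MTTR = 9147
Ai = 9146 / 9147
Ai = 0.9999

0.9999


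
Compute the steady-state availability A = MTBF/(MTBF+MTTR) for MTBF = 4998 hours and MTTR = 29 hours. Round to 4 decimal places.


MTBF = 4998
MTTR = 29
MTBF + MTTR = 5027
A = 4998 / 5027
A = 0.9942

0.9942


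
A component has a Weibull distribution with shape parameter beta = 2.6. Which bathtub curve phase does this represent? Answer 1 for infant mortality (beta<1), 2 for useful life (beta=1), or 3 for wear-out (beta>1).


beta = 2.6
Compare beta to 1:
beta < 1 => infant mortality (phase 1)
beta = 1 => useful life (phase 2)
beta > 1 => wear-out (phase 3)
Since beta = 2.6, this is wear-out (increasing failure rate)
Phase = 3

3


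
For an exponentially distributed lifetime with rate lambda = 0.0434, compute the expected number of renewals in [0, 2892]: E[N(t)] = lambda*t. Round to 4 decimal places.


lambda = 0.0434
t = 2892
E[N(t)] = lambda * t
E[N(t)] = 0.0434 * 2892
E[N(t)] = 125.5128

125.5128


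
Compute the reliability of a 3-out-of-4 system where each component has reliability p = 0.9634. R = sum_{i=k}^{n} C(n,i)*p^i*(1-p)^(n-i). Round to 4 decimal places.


k = 3, n = 4, p = 0.9634
i=3: C(4,3)=4 * 0.9634^3 * 0.0366^1 = 0.1309
i=4: C(4,4)=1 * 0.9634^4 * 0.0366^0 = 0.8614
R = sum of terms = 0.9923

0.9923


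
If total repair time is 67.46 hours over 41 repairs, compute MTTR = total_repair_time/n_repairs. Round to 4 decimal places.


total_repair_time = 67.46
n_repairs = 41
MTTR = 67.46 / 41
MTTR = 1.6454

1.6454


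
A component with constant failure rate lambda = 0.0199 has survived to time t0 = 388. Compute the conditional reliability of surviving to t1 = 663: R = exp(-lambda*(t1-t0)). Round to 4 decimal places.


lambda = 0.0199
t0 = 388, t1 = 663
t1 - t0 = 275
lambda * (t1-t0) = 0.0199 * 275 = 5.4725
R = exp(-5.4725)
R = 0.0042

0.0042


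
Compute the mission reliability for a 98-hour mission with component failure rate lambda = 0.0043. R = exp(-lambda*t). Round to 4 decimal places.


lambda = 0.0043
mission_time = 98
lambda * t = 0.0043 * 98 = 0.4214
R = exp(-0.4214)
R = 0.6561

0.6561


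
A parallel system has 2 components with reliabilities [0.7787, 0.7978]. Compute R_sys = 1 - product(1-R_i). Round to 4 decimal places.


Components: [0.7787, 0.7978]
(1 - 0.7787) = 0.2213, running product = 0.2213
(1 - 0.7978) = 0.2022, running product = 0.0447
Product of (1-R_i) = 0.0447
R_sys = 1 - 0.0447 = 0.9553

0.9553


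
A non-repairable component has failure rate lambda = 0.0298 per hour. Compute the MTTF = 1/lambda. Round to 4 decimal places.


lambda = 0.0298
MTTF = 1 / 0.0298
MTTF = 33.557

33.557


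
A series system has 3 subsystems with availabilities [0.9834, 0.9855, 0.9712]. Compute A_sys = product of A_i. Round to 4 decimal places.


Subsystems: [0.9834, 0.9855, 0.9712]
After subsystem 1 (A=0.9834): product = 0.9834
After subsystem 2 (A=0.9855): product = 0.9691
After subsystem 3 (A=0.9712): product = 0.9412
A_sys = 0.9412

0.9412


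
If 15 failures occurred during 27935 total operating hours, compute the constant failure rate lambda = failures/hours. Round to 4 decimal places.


failures = 15
total_hours = 27935
lambda = 15 / 27935
lambda = 0.0005

0.0005


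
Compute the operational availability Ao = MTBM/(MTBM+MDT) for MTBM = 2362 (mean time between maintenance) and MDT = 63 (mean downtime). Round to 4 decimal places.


MTBM = 2362
MDT = 63
MTBM + MDT = 2425
Ao = 2362 / 2425
Ao = 0.974

0.974


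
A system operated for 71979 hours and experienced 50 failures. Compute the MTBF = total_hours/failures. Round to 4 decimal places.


total_hours = 71979
failures = 50
MTBF = 71979 / 50
MTBF = 1439.58

1439.58


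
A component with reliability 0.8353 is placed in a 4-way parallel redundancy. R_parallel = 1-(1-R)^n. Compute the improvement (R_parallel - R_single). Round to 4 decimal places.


R_single = 0.8353, n = 4
1 - R_single = 0.1647
(1 - R_single)^n = 0.1647^4 = 0.0007
R_parallel = 1 - 0.0007 = 0.9993
Improvement = 0.9993 - 0.8353
Improvement = 0.164

0.164


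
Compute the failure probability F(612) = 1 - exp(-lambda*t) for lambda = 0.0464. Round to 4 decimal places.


lambda = 0.0464, t = 612
lambda * t = 28.3968
exp(-28.3968) = 0.0
F(t) = 1 - 0.0
F(t) = 1.0

1.0


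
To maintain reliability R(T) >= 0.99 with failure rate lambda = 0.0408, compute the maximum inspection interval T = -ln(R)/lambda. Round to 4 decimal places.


R_target = 0.99
lambda = 0.0408
-ln(0.99) = 0.0101
T = 0.0101 / 0.0408
T = 0.2463

0.2463


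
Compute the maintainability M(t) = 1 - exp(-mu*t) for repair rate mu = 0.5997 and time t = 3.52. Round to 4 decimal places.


mu = 0.5997, t = 3.52
mu * t = 0.5997 * 3.52 = 2.1109
exp(-2.1109) = 0.1211
M(t) = 1 - 0.1211
M(t) = 0.8789

0.8789


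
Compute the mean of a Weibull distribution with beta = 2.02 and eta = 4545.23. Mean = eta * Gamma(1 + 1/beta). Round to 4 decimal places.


beta = 2.02, eta = 4545.23
1/beta = 0.495
1 + 1/beta = 1.495
Gamma(1.495) = 0.8861
Mean = 4545.23 * 0.8861
Mean = 4027.4238

4027.4238


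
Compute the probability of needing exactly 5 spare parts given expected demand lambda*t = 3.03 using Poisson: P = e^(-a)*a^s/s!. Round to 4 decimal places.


a = 3.03, s = 5
e^(-a) = e^(-3.03) = 0.0483
a^s = 3.03^5 = 255.3954
s! = 120
P = 0.0483 * 255.3954 / 120
P = 0.1028

0.1028


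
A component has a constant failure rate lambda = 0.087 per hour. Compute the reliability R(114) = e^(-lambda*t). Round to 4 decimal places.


lambda = 0.087
t = 114
lambda * t = 9.918
R(t) = e^(-9.918)
R(t) = 0.0

0.0


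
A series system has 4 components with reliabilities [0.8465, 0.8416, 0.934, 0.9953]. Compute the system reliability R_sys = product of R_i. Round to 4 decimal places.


Components: [0.8465, 0.8416, 0.934, 0.9953]
After component 1 (R=0.8465): product = 0.8465
After component 2 (R=0.8416): product = 0.7124
After component 3 (R=0.934): product = 0.6654
After component 4 (R=0.9953): product = 0.6623
R_sys = 0.6623

0.6623


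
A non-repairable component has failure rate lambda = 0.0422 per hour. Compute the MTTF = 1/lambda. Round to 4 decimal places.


lambda = 0.0422
MTTF = 1 / 0.0422
MTTF = 23.6967

23.6967


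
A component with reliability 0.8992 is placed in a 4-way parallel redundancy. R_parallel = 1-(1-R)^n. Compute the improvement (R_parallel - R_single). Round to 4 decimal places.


R_single = 0.8992, n = 4
1 - R_single = 0.1008
(1 - R_single)^n = 0.1008^4 = 0.0001
R_parallel = 1 - 0.0001 = 0.9999
Improvement = 0.9999 - 0.8992
Improvement = 0.1007

0.1007


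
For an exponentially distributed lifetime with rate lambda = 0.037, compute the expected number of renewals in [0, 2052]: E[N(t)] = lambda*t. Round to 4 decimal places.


lambda = 0.037
t = 2052
E[N(t)] = lambda * t
E[N(t)] = 0.037 * 2052
E[N(t)] = 75.924

75.924


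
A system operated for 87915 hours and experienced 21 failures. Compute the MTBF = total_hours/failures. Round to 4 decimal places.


total_hours = 87915
failures = 21
MTBF = 87915 / 21
MTBF = 4186.4286

4186.4286


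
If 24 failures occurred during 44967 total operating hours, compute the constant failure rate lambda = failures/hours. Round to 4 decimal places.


failures = 24
total_hours = 44967
lambda = 24 / 44967
lambda = 0.0005

0.0005


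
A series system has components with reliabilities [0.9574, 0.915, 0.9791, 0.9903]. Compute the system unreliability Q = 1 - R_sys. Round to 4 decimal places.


Components: [0.9574, 0.915, 0.9791, 0.9903]
After component 1: product = 0.9574
After component 2: product = 0.876
After component 3: product = 0.8577
After component 4: product = 0.8494
R_sys = 0.8494
Q = 1 - 0.8494 = 0.1506

0.1506


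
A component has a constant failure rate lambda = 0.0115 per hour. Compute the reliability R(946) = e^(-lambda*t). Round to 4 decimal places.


lambda = 0.0115
t = 946
lambda * t = 10.879
R(t) = e^(-10.879)
R(t) = 0.0

0.0


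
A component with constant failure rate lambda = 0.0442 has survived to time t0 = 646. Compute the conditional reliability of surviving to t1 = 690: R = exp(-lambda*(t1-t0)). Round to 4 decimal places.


lambda = 0.0442
t0 = 646, t1 = 690
t1 - t0 = 44
lambda * (t1-t0) = 0.0442 * 44 = 1.9448
R = exp(-1.9448)
R = 0.143

0.143


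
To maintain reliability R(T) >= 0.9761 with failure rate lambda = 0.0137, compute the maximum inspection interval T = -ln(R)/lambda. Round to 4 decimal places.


R_target = 0.9761
lambda = 0.0137
-ln(0.9761) = 0.0242
T = 0.0242 / 0.0137
T = 1.7657

1.7657


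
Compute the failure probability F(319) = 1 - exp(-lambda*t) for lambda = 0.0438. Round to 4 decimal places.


lambda = 0.0438, t = 319
lambda * t = 13.9722
exp(-13.9722) = 0.0
F(t) = 1 - 0.0
F(t) = 1.0

1.0


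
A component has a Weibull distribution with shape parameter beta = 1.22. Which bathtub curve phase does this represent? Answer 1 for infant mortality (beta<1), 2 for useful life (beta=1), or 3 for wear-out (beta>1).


beta = 1.22
Compare beta to 1:
beta < 1 => infant mortality (phase 1)
beta = 1 => useful life (phase 2)
beta > 1 => wear-out (phase 3)
Since beta = 1.22, this is wear-out (increasing failure rate)
Phase = 3

3


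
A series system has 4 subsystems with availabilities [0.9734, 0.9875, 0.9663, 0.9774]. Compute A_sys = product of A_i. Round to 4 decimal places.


Subsystems: [0.9734, 0.9875, 0.9663, 0.9774]
After subsystem 1 (A=0.9734): product = 0.9734
After subsystem 2 (A=0.9875): product = 0.9612
After subsystem 3 (A=0.9663): product = 0.9288
After subsystem 4 (A=0.9774): product = 0.9078
A_sys = 0.9078

0.9078


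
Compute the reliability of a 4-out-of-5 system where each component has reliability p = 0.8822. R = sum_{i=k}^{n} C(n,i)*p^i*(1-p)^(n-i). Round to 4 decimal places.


k = 4, n = 5, p = 0.8822
i=4: C(5,4)=5 * 0.8822^4 * 0.1178^1 = 0.3568
i=5: C(5,5)=1 * 0.8822^5 * 0.1178^0 = 0.5344
R = sum of terms = 0.8911

0.8911


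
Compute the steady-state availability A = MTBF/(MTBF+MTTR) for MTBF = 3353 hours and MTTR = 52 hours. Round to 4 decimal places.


MTBF = 3353
MTTR = 52
MTBF + MTTR = 3405
A = 3353 / 3405
A = 0.9847

0.9847


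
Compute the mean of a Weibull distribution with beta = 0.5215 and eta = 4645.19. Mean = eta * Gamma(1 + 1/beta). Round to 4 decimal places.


beta = 0.5215, eta = 4645.19
1/beta = 1.9175
1 + 1/beta = 2.9175
Gamma(2.9175) = 1.856
Mean = 4645.19 * 1.856
Mean = 8621.4125

8621.4125


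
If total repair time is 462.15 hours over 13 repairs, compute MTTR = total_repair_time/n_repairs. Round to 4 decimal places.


total_repair_time = 462.15
n_repairs = 13
MTTR = 462.15 / 13
MTTR = 35.55

35.55


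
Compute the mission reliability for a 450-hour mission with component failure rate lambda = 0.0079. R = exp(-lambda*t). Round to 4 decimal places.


lambda = 0.0079
mission_time = 450
lambda * t = 0.0079 * 450 = 3.555
R = exp(-3.555)
R = 0.0286

0.0286


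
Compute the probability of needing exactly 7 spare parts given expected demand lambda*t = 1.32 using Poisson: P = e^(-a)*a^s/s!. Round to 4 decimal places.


a = 1.32, s = 7
e^(-a) = e^(-1.32) = 0.2671
a^s = 1.32^7 = 6.9826
s! = 5040
P = 0.2671 * 6.9826 / 5040
P = 0.0004

0.0004


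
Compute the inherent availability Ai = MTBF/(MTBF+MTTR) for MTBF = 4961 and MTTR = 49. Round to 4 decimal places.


MTBF = 4961
MTTR = 49
MTBF + MTTR = 5010
Ai = 4961 / 5010
Ai = 0.9902

0.9902


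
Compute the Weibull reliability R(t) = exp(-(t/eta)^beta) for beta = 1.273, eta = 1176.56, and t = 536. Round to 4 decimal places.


beta = 1.273, eta = 1176.56, t = 536
t/eta = 536 / 1176.56 = 0.4556
(t/eta)^beta = 0.4556^1.273 = 0.3676
R(t) = exp(-0.3676)
R(t) = 0.6924

0.6924


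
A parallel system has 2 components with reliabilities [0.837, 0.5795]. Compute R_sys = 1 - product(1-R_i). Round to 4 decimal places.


Components: [0.837, 0.5795]
(1 - 0.837) = 0.163, running product = 0.163
(1 - 0.5795) = 0.4205, running product = 0.0685
Product of (1-R_i) = 0.0685
R_sys = 1 - 0.0685 = 0.9315

0.9315


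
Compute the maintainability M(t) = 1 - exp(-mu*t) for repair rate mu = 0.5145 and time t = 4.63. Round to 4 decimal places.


mu = 0.5145, t = 4.63
mu * t = 0.5145 * 4.63 = 2.3821
exp(-2.3821) = 0.0924
M(t) = 1 - 0.0924
M(t) = 0.9076

0.9076


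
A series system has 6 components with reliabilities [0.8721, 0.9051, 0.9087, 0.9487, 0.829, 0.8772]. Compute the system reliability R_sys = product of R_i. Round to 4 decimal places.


Components: [0.8721, 0.9051, 0.9087, 0.9487, 0.829, 0.8772]
After component 1 (R=0.8721): product = 0.8721
After component 2 (R=0.9051): product = 0.7893
After component 3 (R=0.9087): product = 0.7173
After component 4 (R=0.9487): product = 0.6805
After component 5 (R=0.829): product = 0.5641
After component 6 (R=0.8772): product = 0.4948
R_sys = 0.4948

0.4948


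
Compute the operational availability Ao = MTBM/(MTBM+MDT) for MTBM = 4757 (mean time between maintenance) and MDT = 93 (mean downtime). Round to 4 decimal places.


MTBM = 4757
MDT = 93
MTBM + MDT = 4850
Ao = 4757 / 4850
Ao = 0.9808

0.9808


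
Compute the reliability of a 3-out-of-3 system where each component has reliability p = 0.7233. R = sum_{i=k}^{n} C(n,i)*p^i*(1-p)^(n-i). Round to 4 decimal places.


k = 3, n = 3, p = 0.7233
i=3: C(3,3)=1 * 0.7233^3 * 0.2767^0 = 0.3784
R = sum of terms = 0.3784

0.3784


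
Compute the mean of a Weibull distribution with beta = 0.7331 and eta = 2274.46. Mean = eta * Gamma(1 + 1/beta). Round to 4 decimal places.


beta = 0.7331, eta = 2274.46
1/beta = 1.3641
1 + 1/beta = 2.3641
Gamma(2.3641) = 1.2138
Mean = 2274.46 * 1.2138
Mean = 2760.6828

2760.6828


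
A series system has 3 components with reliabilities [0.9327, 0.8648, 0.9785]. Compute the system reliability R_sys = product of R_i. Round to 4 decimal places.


Components: [0.9327, 0.8648, 0.9785]
After component 1 (R=0.9327): product = 0.9327
After component 2 (R=0.8648): product = 0.8066
After component 3 (R=0.9785): product = 0.7893
R_sys = 0.7893

0.7893


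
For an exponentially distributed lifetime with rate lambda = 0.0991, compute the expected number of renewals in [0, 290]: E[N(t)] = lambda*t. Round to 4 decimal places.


lambda = 0.0991
t = 290
E[N(t)] = lambda * t
E[N(t)] = 0.0991 * 290
E[N(t)] = 28.739

28.739


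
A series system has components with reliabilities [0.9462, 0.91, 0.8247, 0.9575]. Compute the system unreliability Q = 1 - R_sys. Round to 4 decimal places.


Components: [0.9462, 0.91, 0.8247, 0.9575]
After component 1: product = 0.9462
After component 2: product = 0.861
After component 3: product = 0.7101
After component 4: product = 0.6799
R_sys = 0.6799
Q = 1 - 0.6799 = 0.3201

0.3201


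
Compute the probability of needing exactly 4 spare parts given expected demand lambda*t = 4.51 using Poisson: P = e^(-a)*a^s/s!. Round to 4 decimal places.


a = 4.51, s = 4
e^(-a) = e^(-4.51) = 0.011
a^s = 4.51^4 = 413.7197
s! = 24
P = 0.011 * 413.7197 / 24
P = 0.1896

0.1896


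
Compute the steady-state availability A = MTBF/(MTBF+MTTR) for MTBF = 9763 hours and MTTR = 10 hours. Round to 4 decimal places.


MTBF = 9763
MTTR = 10
MTBF + MTTR = 9773
A = 9763 / 9773
A = 0.999

0.999


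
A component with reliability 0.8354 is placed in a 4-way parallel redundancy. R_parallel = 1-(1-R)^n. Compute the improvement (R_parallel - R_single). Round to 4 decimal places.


R_single = 0.8354, n = 4
1 - R_single = 0.1646
(1 - R_single)^n = 0.1646^4 = 0.0007
R_parallel = 1 - 0.0007 = 0.9993
Improvement = 0.9993 - 0.8354
Improvement = 0.1639

0.1639


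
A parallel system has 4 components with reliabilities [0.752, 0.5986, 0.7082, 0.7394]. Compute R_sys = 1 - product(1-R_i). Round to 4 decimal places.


Components: [0.752, 0.5986, 0.7082, 0.7394]
(1 - 0.752) = 0.248, running product = 0.248
(1 - 0.5986) = 0.4014, running product = 0.0995
(1 - 0.7082) = 0.2918, running product = 0.029
(1 - 0.7394) = 0.2606, running product = 0.0076
Product of (1-R_i) = 0.0076
R_sys = 1 - 0.0076 = 0.9924

0.9924


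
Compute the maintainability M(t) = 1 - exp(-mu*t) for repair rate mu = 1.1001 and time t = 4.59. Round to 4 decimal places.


mu = 1.1001, t = 4.59
mu * t = 1.1001 * 4.59 = 5.0495
exp(-5.0495) = 0.0064
M(t) = 1 - 0.0064
M(t) = 0.9936

0.9936


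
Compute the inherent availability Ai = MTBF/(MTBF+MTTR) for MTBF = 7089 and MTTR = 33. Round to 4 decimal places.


MTBF = 7089
MTTR = 33
MTBF + MTTR = 7122
Ai = 7089 / 7122
Ai = 0.9954

0.9954


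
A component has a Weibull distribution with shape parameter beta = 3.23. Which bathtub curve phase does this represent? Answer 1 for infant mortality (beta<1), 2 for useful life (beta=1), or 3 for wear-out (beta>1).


beta = 3.23
Compare beta to 1:
beta < 1 => infant mortality (phase 1)
beta = 1 => useful life (phase 2)
beta > 1 => wear-out (phase 3)
Since beta = 3.23, this is wear-out (increasing failure rate)
Phase = 3

3


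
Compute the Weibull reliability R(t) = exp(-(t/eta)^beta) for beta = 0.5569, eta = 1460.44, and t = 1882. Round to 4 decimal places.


beta = 0.5569, eta = 1460.44, t = 1882
t/eta = 1882 / 1460.44 = 1.2887
(t/eta)^beta = 1.2887^0.5569 = 1.1517
R(t) = exp(-1.1517)
R(t) = 0.3161

0.3161


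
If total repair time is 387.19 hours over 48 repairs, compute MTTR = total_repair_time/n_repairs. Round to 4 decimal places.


total_repair_time = 387.19
n_repairs = 48
MTTR = 387.19 / 48
MTTR = 8.0665

8.0665


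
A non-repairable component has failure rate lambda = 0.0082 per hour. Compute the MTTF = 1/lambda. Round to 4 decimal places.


lambda = 0.0082
MTTF = 1 / 0.0082
MTTF = 121.9512

121.9512


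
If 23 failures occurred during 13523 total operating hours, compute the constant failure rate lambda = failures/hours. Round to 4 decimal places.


failures = 23
total_hours = 13523
lambda = 23 / 13523
lambda = 0.0017

0.0017


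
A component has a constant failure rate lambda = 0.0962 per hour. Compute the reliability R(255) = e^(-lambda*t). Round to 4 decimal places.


lambda = 0.0962
t = 255
lambda * t = 24.531
R(t) = e^(-24.531)
R(t) = 0.0

0.0


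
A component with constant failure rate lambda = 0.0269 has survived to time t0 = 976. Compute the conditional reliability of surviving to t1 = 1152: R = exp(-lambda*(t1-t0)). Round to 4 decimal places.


lambda = 0.0269
t0 = 976, t1 = 1152
t1 - t0 = 176
lambda * (t1-t0) = 0.0269 * 176 = 4.7344
R = exp(-4.7344)
R = 0.0088

0.0088


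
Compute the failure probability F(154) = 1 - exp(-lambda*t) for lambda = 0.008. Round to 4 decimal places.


lambda = 0.008, t = 154
lambda * t = 1.232
exp(-1.232) = 0.2917
F(t) = 1 - 0.2917
F(t) = 0.7083

0.7083


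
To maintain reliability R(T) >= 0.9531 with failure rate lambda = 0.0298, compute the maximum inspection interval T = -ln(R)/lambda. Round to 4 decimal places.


R_target = 0.9531
lambda = 0.0298
-ln(0.9531) = 0.048
T = 0.048 / 0.0298
T = 1.6119

1.6119


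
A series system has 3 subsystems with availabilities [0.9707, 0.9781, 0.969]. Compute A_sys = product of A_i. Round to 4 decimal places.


Subsystems: [0.9707, 0.9781, 0.969]
After subsystem 1 (A=0.9707): product = 0.9707
After subsystem 2 (A=0.9781): product = 0.9494
After subsystem 3 (A=0.969): product = 0.92
A_sys = 0.92

0.92
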